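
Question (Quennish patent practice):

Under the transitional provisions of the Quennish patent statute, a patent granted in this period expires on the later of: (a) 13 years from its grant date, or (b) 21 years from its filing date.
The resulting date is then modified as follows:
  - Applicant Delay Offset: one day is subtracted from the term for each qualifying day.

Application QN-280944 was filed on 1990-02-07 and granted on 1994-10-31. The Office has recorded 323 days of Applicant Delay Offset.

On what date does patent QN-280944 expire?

(a) grant + 13 years → 31 October 2007.
(b) filing + 21 years → 7 February 2011.
Later of the two: 7 February 2011.
Applicant Delay Offset: −323 days → 21 March 2010.

March 21, 2010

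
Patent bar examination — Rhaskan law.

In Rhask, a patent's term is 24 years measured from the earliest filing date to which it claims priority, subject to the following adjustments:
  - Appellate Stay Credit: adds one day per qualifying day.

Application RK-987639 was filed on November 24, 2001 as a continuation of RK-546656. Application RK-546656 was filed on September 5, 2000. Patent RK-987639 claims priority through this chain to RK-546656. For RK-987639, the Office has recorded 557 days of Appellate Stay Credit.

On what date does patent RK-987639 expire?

Earliest priority filing: 5 September 2000.
Base term: 5 September 2000 + 24 years → 5 September 2024.
Appellate Stay Credit: +557 days → 16 March 2026.

2026-03-16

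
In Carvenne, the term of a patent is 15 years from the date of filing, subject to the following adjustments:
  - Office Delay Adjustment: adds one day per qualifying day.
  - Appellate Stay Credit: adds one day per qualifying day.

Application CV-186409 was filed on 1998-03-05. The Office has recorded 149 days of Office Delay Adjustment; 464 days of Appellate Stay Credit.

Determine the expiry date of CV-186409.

2014-11-08

Base term: filing date + 15 years → 5 March 2013.
Office Delay Adjustment: +149 days → 1 August 2013.
Appellate Stay Credit: +464 days → 8 November 2014.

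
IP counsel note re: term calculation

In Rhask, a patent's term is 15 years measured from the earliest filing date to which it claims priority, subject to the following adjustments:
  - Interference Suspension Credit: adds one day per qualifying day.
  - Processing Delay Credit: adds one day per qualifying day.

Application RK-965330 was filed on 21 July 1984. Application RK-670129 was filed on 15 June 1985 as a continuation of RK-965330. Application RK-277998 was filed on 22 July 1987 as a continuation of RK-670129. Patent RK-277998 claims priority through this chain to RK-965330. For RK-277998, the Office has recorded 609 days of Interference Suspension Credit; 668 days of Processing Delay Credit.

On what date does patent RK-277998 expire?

Earliest priority filing: 21 July 1984.
Base term: 21 July 1984 + 15 years → 21 July 1999.
Interference Suspension Credit: +609 days → 21 March 2001.
Processing Delay Credit: +668 days → 18 January 2003.

2003-01-18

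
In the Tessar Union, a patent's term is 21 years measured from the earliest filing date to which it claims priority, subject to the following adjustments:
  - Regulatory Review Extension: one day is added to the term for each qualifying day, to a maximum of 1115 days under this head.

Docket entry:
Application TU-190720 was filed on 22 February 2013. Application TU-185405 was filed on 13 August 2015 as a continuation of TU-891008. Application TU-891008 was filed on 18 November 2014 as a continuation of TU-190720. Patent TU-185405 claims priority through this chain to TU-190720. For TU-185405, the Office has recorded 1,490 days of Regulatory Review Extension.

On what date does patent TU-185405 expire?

2037-03-13

Earliest priority filing: 22 February 2013.
Base term: 22 February 2013 + 21 years → 22 February 2034.
Regulatory Review Extension: 1490 days claimed exceeds the 1115-day cap, so +1115 days → 13 March 2037.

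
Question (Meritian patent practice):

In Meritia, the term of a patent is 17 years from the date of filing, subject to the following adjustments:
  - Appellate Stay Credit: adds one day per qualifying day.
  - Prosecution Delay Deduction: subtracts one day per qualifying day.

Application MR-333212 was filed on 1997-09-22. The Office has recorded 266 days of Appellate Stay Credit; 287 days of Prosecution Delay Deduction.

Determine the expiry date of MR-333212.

Base term: filing date + 17 years → 22 September 2014.
Appellate Stay Credit: +266 days → 15 June 2015.
Prosecution Delay Deduction: −287 days → 1 September 2014.

2014-09-01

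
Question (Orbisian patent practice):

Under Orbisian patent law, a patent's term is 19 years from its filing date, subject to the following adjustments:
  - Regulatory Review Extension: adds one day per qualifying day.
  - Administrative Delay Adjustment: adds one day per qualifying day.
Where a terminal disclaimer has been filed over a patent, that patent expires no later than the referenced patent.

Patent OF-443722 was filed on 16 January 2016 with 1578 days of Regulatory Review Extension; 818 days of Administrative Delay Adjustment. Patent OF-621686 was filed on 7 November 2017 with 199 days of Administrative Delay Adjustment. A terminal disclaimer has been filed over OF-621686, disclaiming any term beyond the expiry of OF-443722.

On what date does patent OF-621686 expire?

2037-05-25

Natural term of OF-621686:
  Base: filing + 19 years → 7 November 2036.
  Administrative Delay Adjustment: +199 days → 25 May 2037.
Expiry of referenced patent OF-443722:
  Base: filing + 19 years → 16 January 2035.
  Regulatory Review Extension: +1578 days → 13 May 2039.
  Administrative Delay Adjustment: +818 days → 8 August 2041.
Terminal disclaimer: OF-621686 expires on the earlier of 25 May 2037 and 8 August 2041.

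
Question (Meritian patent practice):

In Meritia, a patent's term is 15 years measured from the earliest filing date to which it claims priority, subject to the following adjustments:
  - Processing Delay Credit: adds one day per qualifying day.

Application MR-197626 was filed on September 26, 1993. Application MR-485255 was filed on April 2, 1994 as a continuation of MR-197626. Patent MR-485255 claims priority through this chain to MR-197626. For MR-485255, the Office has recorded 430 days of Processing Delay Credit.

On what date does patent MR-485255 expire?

Earliest priority filing: 26 September 1993.
Base term: 26 September 1993 + 15 years → 26 September 2008.
Processing Delay Credit: +430 days → 30 November 2009.

2009-11-30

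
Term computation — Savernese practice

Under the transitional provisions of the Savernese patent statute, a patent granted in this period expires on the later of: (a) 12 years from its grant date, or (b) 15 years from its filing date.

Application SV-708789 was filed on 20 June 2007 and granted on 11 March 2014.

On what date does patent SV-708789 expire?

(a) grant + 12 years → 11 March 2026.
(b) filing + 15 years → 20 June 2022.
Later of the two: 11 March 2026.

March 11, 2026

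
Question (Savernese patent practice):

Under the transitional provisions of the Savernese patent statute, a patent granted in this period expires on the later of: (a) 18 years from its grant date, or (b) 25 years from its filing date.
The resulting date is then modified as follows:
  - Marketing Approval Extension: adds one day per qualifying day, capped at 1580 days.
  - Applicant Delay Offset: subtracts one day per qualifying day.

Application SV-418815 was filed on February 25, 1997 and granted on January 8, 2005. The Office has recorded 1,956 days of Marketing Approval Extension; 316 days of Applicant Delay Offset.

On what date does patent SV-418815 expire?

2026-06-25

(a) grant + 18 years → 8 January 2023.
(b) filing + 25 years → 25 February 2022.
Later of the two: 8 January 2023.
Marketing Approval Extension: 1956 days claimed exceeds the 1580-day cap, so +1580 days → 7 May 2027.
Applicant Delay Offset: −316 days → 25 June 2026.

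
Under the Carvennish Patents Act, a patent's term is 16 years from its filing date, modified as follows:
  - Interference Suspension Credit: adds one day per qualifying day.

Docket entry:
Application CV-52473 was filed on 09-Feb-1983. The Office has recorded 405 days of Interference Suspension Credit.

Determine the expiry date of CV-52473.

March 20, 2000

Base term: filing date + 16 years → 9 February 1999.
Interference Suspension Credit: +405 days → 20 March 2000.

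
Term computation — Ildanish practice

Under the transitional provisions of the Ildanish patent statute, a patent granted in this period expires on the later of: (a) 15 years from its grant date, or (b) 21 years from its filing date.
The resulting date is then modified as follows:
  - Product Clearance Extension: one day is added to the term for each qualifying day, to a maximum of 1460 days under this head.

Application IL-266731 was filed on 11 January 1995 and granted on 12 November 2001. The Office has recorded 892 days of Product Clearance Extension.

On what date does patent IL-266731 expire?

(a) grant + 15 years → 12 November 2016.
(b) filing + 21 years → 11 January 2016.
Later of the two: 12 November 2016.
Product Clearance Extension: 892 days (within the 1460-day cap) → +892 days → 23 April 2019.

April 23, 2019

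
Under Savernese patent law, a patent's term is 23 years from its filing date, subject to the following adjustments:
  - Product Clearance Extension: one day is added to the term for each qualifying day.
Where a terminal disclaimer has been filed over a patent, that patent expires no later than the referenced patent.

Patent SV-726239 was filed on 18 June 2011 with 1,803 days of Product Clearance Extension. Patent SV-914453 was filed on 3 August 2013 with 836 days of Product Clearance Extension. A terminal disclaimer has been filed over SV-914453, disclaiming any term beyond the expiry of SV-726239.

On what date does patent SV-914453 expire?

Natural term of SV-914453:
  Base: filing + 23 years → 3 August 2036.
  Product Clearance Extension: +836 days → 17 November 2038.
Expiry of referenced patent SV-726239:
  Base: filing + 23 years → 18 June 2034.
  Product Clearance Extension: +1803 days → 26 May 2039.
Terminal disclaimer: SV-914453 expires on the earlier of 17 November 2038 and 26 May 2039.

2038-11-17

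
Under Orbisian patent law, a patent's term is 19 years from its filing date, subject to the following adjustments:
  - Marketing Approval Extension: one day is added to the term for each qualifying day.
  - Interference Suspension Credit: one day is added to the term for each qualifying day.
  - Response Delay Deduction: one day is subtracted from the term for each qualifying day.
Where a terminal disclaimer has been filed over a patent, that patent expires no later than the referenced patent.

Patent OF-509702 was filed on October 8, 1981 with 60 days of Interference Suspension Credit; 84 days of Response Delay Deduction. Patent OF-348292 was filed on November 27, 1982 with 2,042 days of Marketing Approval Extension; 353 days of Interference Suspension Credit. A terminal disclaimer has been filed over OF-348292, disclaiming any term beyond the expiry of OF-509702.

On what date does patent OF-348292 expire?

Natural term of OF-348292:
  Base: filing + 19 years → 27 November 2001.
  Marketing Approval Extension: +2042 days → 1 July 2007.
  Interference Suspension Credit: +353 days → 18 June 2008.
Expiry of referenced patent OF-509702:
  Base: filing + 19 years → 8 October 2000.
  Interference Suspension Credit: +60 days → 7 December 2000.
  Response Delay Deduction: −84 days → 14 September 2000.
Terminal disclaimer: OF-348292 expires on the earlier of 18 June 2008 and 14 September 2000.

2000-09-14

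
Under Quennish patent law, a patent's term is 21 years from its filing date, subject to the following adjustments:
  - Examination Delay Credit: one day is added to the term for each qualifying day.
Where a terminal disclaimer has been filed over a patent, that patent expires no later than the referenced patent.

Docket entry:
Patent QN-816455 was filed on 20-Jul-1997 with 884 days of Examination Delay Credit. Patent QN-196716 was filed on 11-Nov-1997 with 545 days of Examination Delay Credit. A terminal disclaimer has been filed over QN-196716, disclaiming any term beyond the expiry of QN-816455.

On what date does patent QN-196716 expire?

May 9, 2020

Natural term of QN-196716:
  Base: filing + 21 years → 11 November 2018.
  Examination Delay Credit: +545 days → 9 May 2020.
Expiry of referenced patent QN-816455:
  Base: filing + 21 years → 20 July 2018.
  Examination Delay Credit: +884 days → 20 December 2020.
Terminal disclaimer: QN-196716 expires on the earlier of 9 May 2020 and 20 December 2020.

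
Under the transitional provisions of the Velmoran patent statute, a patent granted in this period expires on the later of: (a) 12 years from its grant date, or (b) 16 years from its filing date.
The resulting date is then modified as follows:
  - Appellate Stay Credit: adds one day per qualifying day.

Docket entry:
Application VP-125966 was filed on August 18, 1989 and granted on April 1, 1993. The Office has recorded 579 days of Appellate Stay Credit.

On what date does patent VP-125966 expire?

(a) grant + 12 years → 1 April 2005.
(b) filing + 16 years → 18 August 2005.
Later of the two: 18 August 2005.
Appellate Stay Credit: +579 days → 20 March 2007.

March 20, 2007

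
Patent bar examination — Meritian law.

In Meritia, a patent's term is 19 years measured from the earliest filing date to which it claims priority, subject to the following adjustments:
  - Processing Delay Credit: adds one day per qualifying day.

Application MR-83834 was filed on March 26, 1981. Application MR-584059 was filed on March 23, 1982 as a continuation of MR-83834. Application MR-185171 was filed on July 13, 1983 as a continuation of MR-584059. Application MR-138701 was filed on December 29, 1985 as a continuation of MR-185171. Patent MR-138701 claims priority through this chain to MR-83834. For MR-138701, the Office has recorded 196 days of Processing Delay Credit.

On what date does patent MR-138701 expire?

Earliest priority filing: 26 March 1981.
Base term: 26 March 1981 + 19 years → 26 March 2000.
Processing Delay Credit: +196 days → 8 October 2000.

October 8, 2000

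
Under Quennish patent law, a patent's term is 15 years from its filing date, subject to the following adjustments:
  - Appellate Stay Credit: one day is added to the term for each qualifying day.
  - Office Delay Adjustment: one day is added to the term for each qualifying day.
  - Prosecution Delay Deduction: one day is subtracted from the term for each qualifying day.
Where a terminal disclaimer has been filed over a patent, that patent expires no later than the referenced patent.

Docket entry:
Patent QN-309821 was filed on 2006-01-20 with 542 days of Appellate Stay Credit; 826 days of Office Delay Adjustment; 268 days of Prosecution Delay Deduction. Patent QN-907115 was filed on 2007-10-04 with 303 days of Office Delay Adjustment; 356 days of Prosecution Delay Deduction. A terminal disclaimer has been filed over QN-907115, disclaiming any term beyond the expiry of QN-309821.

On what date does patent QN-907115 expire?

Natural term of QN-907115:
  Base: filing + 15 years → 4 October 2022.
  Office Delay Adjustment: +303 days → 3 August 2023.
  Prosecution Delay Deduction: −356 days → 12 August 2022.
Expiry of referenced patent QN-309821:
  Base: filing + 15 years → 20 January 2021.
  Appellate Stay Credit: +542 days → 16 July 2022.
  Office Delay Adjustment: +826 days → 19 October 2024.
  Prosecution Delay Deduction: −268 days → 25 January 2024.
Terminal disclaimer: QN-907115 expires on the earlier of 12 August 2022 and 25 January 2024.

2022-08-12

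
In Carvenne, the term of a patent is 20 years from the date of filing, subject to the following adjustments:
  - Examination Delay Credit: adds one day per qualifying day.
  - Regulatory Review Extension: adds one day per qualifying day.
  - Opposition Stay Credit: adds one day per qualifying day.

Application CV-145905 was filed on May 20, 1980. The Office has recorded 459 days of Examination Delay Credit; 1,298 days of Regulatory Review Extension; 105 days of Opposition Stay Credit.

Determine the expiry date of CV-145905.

June 25, 2005

Base term: filing date + 20 years → 20 May 2000.
Examination Delay Credit: +459 days → 22 August 2001.
Regulatory Review Extension: +1298 days → 12 March 2005.
Opposition Stay Credit: +105 days → 25 June 2005.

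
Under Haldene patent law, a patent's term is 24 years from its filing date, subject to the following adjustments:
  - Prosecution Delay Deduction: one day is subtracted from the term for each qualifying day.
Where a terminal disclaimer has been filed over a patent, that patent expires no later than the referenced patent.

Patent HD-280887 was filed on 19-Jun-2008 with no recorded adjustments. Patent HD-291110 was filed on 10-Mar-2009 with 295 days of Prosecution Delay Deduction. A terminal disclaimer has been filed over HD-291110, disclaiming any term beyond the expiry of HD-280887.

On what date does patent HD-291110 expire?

2032-05-19

Natural term of HD-291110:
  Base: filing + 24 years → 10 March 2033.
  Prosecution Delay Deduction: −295 days → 19 May 2032.
Expiry of referenced patent HD-280887:
  Base: filing + 24 years → 19 June 2032.
Terminal disclaimer: HD-291110 expires on the earlier of 19 May 2032 and 19 June 2032.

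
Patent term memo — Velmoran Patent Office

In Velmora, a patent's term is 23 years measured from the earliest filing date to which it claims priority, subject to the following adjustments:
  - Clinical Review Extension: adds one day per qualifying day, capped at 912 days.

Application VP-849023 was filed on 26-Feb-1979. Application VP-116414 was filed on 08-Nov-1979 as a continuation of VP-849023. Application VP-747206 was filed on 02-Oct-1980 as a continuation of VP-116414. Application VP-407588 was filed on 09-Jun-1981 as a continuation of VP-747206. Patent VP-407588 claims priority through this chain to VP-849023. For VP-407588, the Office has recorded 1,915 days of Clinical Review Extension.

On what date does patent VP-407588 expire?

Earliest priority filing: 26 February 1979.
Base term: 26 February 1979 + 23 years → 26 February 2002.
Clinical Review Extension: 1915 days claimed exceeds the 912-day cap, so +912 days → 26 August 2004.

2004-08-26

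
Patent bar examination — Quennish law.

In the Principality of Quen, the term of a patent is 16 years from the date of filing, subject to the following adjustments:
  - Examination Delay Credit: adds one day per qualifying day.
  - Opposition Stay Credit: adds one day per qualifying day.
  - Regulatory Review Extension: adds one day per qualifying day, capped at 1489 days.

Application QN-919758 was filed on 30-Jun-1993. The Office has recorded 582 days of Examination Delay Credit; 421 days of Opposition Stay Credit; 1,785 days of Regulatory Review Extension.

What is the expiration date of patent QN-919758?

Base term: filing date + 16 years → 30 June 2009.
Examination Delay Credit: +582 days → 2 February 2011.
Opposition Stay Credit: +421 days → 29 March 2012.
Regulatory Review Extension: 1785 days claimed exceeds the 1489-day cap, so +1489 days → 26 April 2016.

2016-04-26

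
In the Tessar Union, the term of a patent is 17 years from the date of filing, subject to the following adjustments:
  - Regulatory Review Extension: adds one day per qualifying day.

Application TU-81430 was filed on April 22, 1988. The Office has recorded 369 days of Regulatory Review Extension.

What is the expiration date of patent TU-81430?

Base term: filing date + 17 years → 22 April 2005.
Regulatory Review Extension: +369 days → 26 April 2006.

2006-04-26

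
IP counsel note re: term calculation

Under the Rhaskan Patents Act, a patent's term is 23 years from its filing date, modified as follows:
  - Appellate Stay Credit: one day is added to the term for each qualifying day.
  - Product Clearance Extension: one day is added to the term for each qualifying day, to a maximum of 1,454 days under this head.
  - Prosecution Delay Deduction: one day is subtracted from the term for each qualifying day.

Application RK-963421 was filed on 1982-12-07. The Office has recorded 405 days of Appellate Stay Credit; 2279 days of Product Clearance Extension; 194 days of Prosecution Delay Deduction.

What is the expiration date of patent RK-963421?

Base term: filing date + 23 years → 7 December 2005.
Appellate Stay Credit: +405 days → 16 January 2007.
Product Clearance Extension: 2279 days claimed exceeds the 1454-day cap, so +1454 days → 9 January 2011.
Prosecution Delay Deduction: −194 days → 29 June 2010.

2010-06-29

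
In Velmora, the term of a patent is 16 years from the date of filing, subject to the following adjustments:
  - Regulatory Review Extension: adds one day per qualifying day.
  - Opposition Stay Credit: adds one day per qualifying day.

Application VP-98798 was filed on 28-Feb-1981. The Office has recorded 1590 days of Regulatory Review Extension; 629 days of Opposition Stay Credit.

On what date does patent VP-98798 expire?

March 28, 2003

Base term: filing date + 16 years → 28 February 1997.
Regulatory Review Extension: +1590 days → 7 July 2001.
Opposition Stay Credit: +629 days → 28 March 2003.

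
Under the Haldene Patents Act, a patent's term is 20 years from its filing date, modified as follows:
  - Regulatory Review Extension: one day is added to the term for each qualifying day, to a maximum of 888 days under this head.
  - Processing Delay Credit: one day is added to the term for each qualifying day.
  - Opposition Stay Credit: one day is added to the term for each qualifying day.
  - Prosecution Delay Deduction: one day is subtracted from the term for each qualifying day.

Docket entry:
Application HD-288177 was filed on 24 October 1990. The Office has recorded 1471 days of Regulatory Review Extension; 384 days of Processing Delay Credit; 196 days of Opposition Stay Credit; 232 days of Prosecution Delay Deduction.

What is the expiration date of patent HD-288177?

March 13, 2014

Base term: filing date + 20 years → 24 October 2010.
Regulatory Review Extension: 1471 days claimed exceeds the 888-day cap, so +888 days → 30 March 2013.
Processing Delay Credit: +384 days → 18 April 2014.
Opposition Stay Credit: +196 days → 31 October 2014.
Prosecution Delay Deduction: −232 days → 13 March 2014.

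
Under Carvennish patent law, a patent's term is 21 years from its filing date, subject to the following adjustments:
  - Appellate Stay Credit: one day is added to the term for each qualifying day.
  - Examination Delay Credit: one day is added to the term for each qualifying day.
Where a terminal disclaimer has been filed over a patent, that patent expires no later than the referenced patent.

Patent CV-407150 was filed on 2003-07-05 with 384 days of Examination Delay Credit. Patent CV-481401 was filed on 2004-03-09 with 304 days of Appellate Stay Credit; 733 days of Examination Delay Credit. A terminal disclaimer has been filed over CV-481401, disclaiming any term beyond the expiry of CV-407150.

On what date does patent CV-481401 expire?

Natural term of CV-481401:
  Base: filing + 21 years → 9 March 2025.
  Appellate Stay Credit: +304 days → 7 January 2026.
  Examination Delay Credit: +733 days → 10 January 2028.
Expiry of referenced patent CV-407150:
  Base: filing + 21 years → 5 July 2024.
  Examination Delay Credit: +384 days → 24 July 2025.
Terminal disclaimer: CV-481401 expires on the earlier of 10 January 2028 and 24 July 2025.

2025-07-24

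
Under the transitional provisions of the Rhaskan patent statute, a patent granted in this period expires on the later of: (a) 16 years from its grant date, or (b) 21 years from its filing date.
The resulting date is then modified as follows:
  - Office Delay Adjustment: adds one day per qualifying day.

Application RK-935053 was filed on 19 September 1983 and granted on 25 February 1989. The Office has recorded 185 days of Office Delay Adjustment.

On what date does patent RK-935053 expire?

(a) grant + 16 years → 25 February 2005.
(b) filing + 21 years → 19 September 2004.
Later of the two: 25 February 2005.
Office Delay Adjustment: +185 days → 29 August 2005.

August 29, 2005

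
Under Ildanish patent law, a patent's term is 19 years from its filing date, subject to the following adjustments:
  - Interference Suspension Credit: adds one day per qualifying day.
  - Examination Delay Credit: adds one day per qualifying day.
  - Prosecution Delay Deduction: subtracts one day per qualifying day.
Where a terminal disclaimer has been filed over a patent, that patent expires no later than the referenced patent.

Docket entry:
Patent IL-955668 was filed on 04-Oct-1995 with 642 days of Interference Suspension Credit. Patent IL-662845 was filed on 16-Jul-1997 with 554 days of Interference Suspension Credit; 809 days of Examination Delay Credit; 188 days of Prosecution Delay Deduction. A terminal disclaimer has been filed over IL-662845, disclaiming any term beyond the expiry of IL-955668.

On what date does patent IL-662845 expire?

July 7, 2016

Natural term of IL-662845:
  Base: filing + 19 years → 16 July 2016.
  Interference Suspension Credit: +554 days → 21 January 2018.
  Examination Delay Credit: +809 days → 9 April 2020.
  Prosecution Delay Deduction: −188 days → 4 October 2019.
Expiry of referenced patent IL-955668:
  Base: filing + 19 years → 4 October 2014.
  Interference Suspension Credit: +642 days → 7 July 2016.
Terminal disclaimer: IL-662845 expires on the earlier of 4 October 2019 and 7 July 2016.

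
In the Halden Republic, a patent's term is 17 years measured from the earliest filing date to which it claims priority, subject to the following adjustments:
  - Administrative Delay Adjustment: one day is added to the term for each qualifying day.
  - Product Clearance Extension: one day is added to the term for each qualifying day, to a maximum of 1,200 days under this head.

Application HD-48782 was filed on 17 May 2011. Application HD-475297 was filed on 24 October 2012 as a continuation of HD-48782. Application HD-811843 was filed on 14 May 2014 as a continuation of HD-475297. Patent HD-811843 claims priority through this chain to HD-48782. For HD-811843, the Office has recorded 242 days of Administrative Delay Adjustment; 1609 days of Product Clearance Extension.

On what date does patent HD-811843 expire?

2032-04-28

Earliest priority filing: 17 May 2011.
Base term: 17 May 2011 + 17 years → 17 May 2028.
Administrative Delay Adjustment: +242 days → 14 January 2029.
Product Clearance Extension: 1609 days claimed exceeds the 1200-day cap, so +1200 days → 28 April 2032.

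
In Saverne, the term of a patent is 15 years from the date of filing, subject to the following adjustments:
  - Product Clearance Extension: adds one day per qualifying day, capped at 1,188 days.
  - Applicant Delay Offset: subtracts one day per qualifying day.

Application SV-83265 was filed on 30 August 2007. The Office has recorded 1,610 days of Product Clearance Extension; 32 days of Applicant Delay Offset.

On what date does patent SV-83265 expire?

Base term: filing date + 15 years → 30 August 2022.
Product Clearance Extension: 1610 days claimed exceeds the 1188-day cap, so +1188 days → 30 November 2025.
Applicant Delay Offset: −32 days → 29 October 2025.

October 29, 2025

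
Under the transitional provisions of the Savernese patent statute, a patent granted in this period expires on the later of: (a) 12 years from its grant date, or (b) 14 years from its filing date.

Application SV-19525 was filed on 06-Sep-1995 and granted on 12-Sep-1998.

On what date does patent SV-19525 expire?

2010-09-12

(a) grant + 12 years → 12 September 2010.
(b) filing + 14 years → 6 September 2009.
Later of the two: 12 September 2010.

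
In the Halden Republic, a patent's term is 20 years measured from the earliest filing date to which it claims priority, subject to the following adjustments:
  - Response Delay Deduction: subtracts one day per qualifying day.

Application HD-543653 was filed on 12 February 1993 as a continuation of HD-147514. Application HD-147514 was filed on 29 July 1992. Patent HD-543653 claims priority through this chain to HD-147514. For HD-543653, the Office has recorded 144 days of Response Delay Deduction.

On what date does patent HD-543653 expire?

March 7, 2012

Earliest priority filing: 29 July 1992.
Base term: 29 July 1992 + 20 years → 29 July 2012.
Response Delay Deduction: −144 days → 7 March 2012.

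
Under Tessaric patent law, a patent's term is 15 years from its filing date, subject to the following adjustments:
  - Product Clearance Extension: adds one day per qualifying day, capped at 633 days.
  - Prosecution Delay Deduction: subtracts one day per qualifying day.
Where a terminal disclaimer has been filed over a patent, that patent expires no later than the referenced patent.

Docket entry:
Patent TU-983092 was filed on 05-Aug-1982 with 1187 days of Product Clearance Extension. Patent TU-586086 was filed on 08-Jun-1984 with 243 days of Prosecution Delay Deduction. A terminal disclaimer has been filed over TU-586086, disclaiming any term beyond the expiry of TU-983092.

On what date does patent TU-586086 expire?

Natural term of TU-586086:
  Base: filing + 15 years → 8 June 1999.
  Prosecution Delay Deduction: −243 days → 8 October 1998.
Expiry of referenced patent TU-983092:
  Base: filing + 15 years → 5 August 1997.
  Product Clearance Extension: 1187 days claimed exceeds the 633-day cap, so +633 days → 30 April 1999.
Terminal disclaimer: TU-586086 expires on the earlier of 8 October 1998 and 30 April 1999.

1998-10-08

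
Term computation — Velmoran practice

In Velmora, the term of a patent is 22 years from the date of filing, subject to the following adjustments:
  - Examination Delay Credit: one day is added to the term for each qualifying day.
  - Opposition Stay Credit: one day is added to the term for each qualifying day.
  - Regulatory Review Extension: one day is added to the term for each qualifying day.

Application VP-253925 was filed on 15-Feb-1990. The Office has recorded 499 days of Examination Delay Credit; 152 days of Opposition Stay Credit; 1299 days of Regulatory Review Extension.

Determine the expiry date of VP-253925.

Base term: filing date + 22 years → 15 February 2012.
Examination Delay Credit: +499 days → 28 June 2013.
Opposition Stay Credit: +152 days → 27 November 2013.
Regulatory Review Extension: +1299 days → 18 June 2017.

June 18, 2017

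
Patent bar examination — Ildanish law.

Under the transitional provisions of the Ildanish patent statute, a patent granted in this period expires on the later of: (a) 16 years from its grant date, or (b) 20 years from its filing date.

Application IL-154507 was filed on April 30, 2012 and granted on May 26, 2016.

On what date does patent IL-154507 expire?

(a) grant + 16 years → 26 May 2032.
(b) filing + 20 years → 30 April 2032.
Later of the two: 26 May 2032.

2032-05-26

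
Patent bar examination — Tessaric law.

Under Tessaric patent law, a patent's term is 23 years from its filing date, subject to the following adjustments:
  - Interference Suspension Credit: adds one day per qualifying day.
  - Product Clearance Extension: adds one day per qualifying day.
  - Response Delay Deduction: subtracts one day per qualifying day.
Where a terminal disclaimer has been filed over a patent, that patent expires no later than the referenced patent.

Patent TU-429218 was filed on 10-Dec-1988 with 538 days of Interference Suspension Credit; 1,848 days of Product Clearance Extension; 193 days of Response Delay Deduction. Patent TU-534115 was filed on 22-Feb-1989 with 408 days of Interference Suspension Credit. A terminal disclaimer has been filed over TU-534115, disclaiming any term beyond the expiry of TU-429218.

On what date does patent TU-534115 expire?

2013-04-05

Natural term of TU-534115:
  Base: filing + 23 years → 22 February 2012.
  Interference Suspension Credit: +408 days → 5 April 2013.
Expiry of referenced patent TU-429218:
  Base: filing + 23 years → 10 December 2011.
  Interference Suspension Credit: +538 days → 31 May 2013.
  Product Clearance Extension: +1848 days → 22 June 2018.
  Response Delay Deduction: −193 days → 11 December 2017.
Terminal disclaimer: TU-534115 expires on the earlier of 5 April 2013 and 11 December 2017.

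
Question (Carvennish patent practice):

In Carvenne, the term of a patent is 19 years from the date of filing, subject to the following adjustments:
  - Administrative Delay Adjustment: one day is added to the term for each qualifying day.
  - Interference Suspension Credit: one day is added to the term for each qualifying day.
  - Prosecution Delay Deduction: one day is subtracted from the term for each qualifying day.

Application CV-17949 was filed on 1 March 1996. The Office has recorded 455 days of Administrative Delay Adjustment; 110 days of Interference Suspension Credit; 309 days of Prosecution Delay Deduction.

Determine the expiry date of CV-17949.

Base term: filing date + 19 years → 1 March 2015.
Administrative Delay Adjustment: +455 days → 29 May 2016.
Interference Suspension Credit: +110 days → 16 September 2016.
Prosecution Delay Deduction: −309 days → 12 November 2015.

November 12, 2015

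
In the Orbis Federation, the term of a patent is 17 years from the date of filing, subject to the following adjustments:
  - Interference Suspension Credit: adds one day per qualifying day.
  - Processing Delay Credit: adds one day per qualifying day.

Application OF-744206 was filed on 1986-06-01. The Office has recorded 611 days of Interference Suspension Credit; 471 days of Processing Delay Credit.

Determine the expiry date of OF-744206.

Base term: filing date + 17 years → 1 June 2003.
Interference Suspension Credit: +611 days → 1 February 2005.
Processing Delay Credit: +471 days → 18 May 2006.

2006-05-18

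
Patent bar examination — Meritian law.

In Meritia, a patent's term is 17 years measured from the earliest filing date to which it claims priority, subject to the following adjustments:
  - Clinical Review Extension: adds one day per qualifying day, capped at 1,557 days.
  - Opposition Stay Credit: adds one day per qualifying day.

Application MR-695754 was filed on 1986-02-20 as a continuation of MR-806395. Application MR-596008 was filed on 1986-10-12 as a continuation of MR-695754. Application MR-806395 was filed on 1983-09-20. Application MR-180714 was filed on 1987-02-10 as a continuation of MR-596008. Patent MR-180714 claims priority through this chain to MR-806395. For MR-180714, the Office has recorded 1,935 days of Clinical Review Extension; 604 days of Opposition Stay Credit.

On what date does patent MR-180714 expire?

August 21, 2006

Earliest priority filing: 20 September 1983.
Base term: 20 September 1983 + 17 years → 20 September 2000.
Clinical Review Extension: 1935 days claimed exceeds the 1557-day cap, so +1557 days → 25 December 2004.
Opposition Stay Credit: +604 days → 21 August 2006.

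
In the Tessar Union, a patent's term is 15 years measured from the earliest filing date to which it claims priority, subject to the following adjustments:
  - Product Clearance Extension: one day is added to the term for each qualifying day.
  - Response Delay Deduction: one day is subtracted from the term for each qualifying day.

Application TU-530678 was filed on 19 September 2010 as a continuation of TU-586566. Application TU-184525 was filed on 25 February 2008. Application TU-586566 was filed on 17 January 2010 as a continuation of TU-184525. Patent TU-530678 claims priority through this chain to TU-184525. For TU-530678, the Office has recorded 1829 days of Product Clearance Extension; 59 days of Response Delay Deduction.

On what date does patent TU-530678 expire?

Earliest priority filing: 25 February 2008.
Base term: 25 February 2008 + 15 years → 25 February 2023.
Product Clearance Extension: +1829 days → 28 February 2028.
Response Delay Deduction: −59 days → 31 December 2027.

December 31, 2027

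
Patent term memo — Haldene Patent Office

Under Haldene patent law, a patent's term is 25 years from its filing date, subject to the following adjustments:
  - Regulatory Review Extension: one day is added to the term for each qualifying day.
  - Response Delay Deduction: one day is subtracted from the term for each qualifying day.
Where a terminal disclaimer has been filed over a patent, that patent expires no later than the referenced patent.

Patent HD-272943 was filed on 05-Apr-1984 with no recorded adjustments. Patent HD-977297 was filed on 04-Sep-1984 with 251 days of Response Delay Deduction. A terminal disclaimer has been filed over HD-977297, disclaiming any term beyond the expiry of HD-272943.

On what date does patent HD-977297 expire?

Natural term of HD-977297:
  Base: filing + 25 years → 4 September 2009.
  Response Delay Deduction: −251 days → 27 December 2008.
Expiry of referenced patent HD-272943:
  Base: filing + 25 years → 5 April 2009.
Terminal disclaimer: HD-977297 expires on the earlier of 27 December 2008 and 5 April 2009.

December 27, 2008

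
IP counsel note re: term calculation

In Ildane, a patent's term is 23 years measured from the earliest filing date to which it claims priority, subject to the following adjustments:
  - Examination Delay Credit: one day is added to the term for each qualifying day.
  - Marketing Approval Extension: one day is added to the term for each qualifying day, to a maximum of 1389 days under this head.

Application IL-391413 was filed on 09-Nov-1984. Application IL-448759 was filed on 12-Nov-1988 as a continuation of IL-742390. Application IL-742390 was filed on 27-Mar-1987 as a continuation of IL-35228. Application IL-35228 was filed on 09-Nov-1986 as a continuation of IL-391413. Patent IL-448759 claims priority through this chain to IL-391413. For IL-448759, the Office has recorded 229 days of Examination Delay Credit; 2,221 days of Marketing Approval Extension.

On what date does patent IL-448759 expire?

2012-04-14

Earliest priority filing: 9 November 1984.
Base term: 9 November 1984 + 23 years → 9 November 2007.
Examination Delay Credit: +229 days → 25 June 2008.
Marketing Approval Extension: 2221 days claimed exceeds the 1389-day cap, so +1389 days → 14 April 2012.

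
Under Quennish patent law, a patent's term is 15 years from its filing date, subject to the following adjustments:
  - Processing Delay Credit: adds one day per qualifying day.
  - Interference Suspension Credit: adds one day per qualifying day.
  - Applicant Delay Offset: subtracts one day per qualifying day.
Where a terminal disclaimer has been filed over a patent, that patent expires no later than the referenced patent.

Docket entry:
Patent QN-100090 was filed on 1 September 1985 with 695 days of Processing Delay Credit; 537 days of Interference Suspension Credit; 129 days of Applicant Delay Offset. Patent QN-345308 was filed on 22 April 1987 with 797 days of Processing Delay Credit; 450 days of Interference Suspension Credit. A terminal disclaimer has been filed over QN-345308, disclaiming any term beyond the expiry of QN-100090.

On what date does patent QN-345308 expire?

Natural term of QN-345308:
  Base: filing + 15 years → 22 April 2002.
  Processing Delay Credit: +797 days → 27 June 2004.
  Interference Suspension Credit: +450 days → 20 September 2005.
Expiry of referenced patent QN-100090:
  Base: filing + 15 years → 1 September 2000.
  Processing Delay Credit: +695 days → 28 July 2002.
  Interference Suspension Credit: +537 days → 16 January 2004.
  Applicant Delay Offset: −129 days → 9 September 2003.
Terminal disclaimer: QN-345308 expires on the earlier of 20 September 2005 and 9 September 2003.

2003-09-09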